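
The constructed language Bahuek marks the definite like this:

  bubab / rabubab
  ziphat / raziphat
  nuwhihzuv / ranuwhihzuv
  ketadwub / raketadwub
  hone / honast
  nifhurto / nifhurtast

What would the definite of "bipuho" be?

bipuhast

"bipuho" ends in a vowel. The stems ending in a vowel (hone → honast, nifhurto → nifhurtast) drop the final letter and add -ast.
So bipuho → bipuhast.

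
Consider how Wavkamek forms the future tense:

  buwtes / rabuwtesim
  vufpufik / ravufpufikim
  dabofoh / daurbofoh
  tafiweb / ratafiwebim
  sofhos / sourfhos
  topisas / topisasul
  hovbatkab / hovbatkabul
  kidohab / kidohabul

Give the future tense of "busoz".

topisas and sofhos both end in -s yet inflect differently (topisasul, sourfhos), so the final letter is not what conditions the rule; the last vowel is.
"busoz" has last vowel 'o'. The stems whose last vowel is 'o' (sofhos → sourfhos, dabofoh → daurbofoh) insert -ur- after the first vowel.
The other patterns: stems whose last vowel is 'a' add -ul; stems whose last vowel is 'e' or 'i' add ra- … -im around the stem.
So busoz → buursoz.

buursoz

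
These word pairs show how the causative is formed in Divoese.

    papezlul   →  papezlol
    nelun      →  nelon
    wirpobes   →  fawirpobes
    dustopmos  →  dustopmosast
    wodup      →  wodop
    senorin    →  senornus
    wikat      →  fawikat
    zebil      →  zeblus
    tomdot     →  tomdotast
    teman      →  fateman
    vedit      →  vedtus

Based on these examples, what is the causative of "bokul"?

bokol

"bokul" has last vowel 'u'. The stems whose last vowel is 'u' (nelun → nelon, wodup → wodop, papezlul → papezlol) change the last vowel to 'o'.
The other patterns: stems whose last vowel is 'i' delete the last vowel and add -us; stems whose last vowel is 'o' add -ast; stems whose last vowel is 'a' or 'e' add the prefix fa-.
So bokul → bokol.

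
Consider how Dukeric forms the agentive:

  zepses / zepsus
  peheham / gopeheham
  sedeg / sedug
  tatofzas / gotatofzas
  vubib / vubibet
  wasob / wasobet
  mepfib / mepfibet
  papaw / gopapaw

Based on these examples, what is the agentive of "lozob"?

lozobet

tatofzas and zepses both end in -s yet inflect differently (gotatofzas, zepsus), so the final letter is not what conditions the rule; the last vowel is.
"lozob" has last vowel 'o'. The one such stem in the data (wasob → wasobet) adds -et, so the same rule applies.
The other patterns: stems whose last vowel is 'a' add the prefix go-; stems whose last vowel is 'e' change the last vowel to 'u'.
So lozob → lozobet.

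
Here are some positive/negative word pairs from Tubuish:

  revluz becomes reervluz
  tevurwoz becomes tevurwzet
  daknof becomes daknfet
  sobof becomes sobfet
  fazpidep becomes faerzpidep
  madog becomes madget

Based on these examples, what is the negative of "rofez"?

"rofez" has last vowel 'e'. The one such stem in the data (fazpidep → faerzpidep) inserts -er- after the first vowel (as does revluz), so the same rule applies.
So rofez → roerfez.

roerfez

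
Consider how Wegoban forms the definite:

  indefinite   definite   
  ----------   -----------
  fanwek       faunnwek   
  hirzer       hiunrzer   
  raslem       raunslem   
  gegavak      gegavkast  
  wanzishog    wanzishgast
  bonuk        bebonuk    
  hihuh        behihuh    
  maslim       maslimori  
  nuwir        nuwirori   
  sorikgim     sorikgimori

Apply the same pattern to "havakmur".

behavakmur

"havakmur" has last vowel 'u'. The stems whose last vowel is 'u' (bonuk → bebonuk, hihuh → behihuh) add the prefix be-.
The other patterns: stems whose last vowel is 'e' insert -un- after the first vowel; stems whose last vowel is 'a' or 'o' delete the last vowel and add -ast; stems whose last vowel is 'i' add -ori.
So havakmur → behavakmur.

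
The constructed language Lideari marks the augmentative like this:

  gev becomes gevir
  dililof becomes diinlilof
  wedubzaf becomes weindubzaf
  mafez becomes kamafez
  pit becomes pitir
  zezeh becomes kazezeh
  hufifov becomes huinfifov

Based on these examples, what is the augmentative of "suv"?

"suv" has 1 vowel. The stems with 1 vowel (gev → gevir, pit → pitir) add -ir.
The other patterns: stems with 2 vowels add the prefix ka-; stems with 3 vowels insert -in- after the first vowel.
So suv → suvir.

suvir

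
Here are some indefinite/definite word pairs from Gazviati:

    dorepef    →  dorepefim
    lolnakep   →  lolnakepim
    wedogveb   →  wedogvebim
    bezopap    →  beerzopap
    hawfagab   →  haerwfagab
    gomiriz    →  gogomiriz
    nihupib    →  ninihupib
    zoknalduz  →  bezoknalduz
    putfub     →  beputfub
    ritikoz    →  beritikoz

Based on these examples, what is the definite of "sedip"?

lolnakep and bezopap both end in -p yet inflect differently (lolnakepim, beerzopap), so the final letter is not what conditions the rule; the last vowel is.
"sedip" has last vowel 'i'. The stems whose last vowel is 'i' (gomiriz → gogomiriz, nihupib → ninihupib) repeat the first consonant+vowel as a prefix.
So sedip → sesedip.

sesedip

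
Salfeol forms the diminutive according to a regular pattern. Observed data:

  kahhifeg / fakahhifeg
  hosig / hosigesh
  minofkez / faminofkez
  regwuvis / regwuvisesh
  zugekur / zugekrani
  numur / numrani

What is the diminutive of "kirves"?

kahhifeg and hosig both end in -g yet inflect differently (fakahhifeg, hosigesh), so the final letter is not what conditions the rule; the last vowel is.
"kirves" has last vowel 'e'. The stems whose last vowel is 'e' (minofkez → faminofkez, kahhifeg → fakahhifeg) add the prefix fa-.
The other patterns: stems whose last vowel is 'u' delete the last vowel and add -ani; stems whose last vowel is 'i' add -esh.
So kirves → fakirves.

fakirves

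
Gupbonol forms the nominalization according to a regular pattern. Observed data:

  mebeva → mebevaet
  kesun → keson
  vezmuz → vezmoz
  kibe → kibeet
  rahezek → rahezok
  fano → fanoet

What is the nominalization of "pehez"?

pehoz

kibe and rahezek both have last vowel 'e' yet inflect differently (kibeet, rahezok), so the last vowel is not what conditions the rule; whether the stem ends in a vowel or a consonant is.
"pehez" ends in a consonant. The stems ending in a consonant (kesun → keson, rahezek → rahezok, vezmuz → vezmoz) change the last vowel to 'o'.
The other pattern: stems ending in a vowel add -et.
So pehez → pehoz.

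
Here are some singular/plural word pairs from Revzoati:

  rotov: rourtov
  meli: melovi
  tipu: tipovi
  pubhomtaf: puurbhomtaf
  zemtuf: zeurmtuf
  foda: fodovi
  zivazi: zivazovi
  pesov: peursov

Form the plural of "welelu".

welelovi

tipu and zemtuf both have last vowel 'u' yet inflect differently (tipovi, zeurmtuf), so the last vowel is not what conditions the rule; whether the stem ends in a vowel or a consonant is.
"welelu" ends in a vowel. The stems ending in a vowel (meli → melovi, foda → fodovi, zivazi → zivazovi) drop the final letter and add -ovi.
The other pattern: stems ending in a consonant insert -ur- after the first vowel.
So welelu → welelovi.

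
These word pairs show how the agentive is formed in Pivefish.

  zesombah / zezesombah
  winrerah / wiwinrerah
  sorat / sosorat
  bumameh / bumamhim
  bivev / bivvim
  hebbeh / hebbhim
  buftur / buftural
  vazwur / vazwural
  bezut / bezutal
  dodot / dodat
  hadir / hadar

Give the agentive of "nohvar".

nonohvar

zesombah and bumameh both end in -h yet inflect differently (zezesombah, bumamhim), so the final letter is not what conditions the rule; the last vowel is.
"nohvar" has last vowel 'a'. The stems whose last vowel is 'a' (zesombah → zezesombah, winrerah → wiwinrerah, sorat → sosorat) repeat the first consonant+vowel as a prefix.
The other patterns: stems whose last vowel is 'e' delete the last vowel and add -im; stems whose last vowel is 'u' add -al; stems whose last vowel is 'i' or 'o' change the last vowel to 'a'.
So nohvar → nonohvar.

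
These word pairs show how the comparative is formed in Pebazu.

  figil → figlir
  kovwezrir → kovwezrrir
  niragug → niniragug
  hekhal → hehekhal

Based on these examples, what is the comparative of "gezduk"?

figil and hekhal both end in -l yet inflect differently (figlir, hehekhal), so the final letter is not what conditions the rule; the last vowel is.
"gezduk" has last vowel 'u'. The one such stem in the data (niragug → niniragug) repeats the first consonant+vowel as a prefix (as does hekhal), so the same rule applies.
The other pattern: stems whose last vowel is 'i' delete the last vowel and add -ir.
So gezduk → gegezduk.

gegezduk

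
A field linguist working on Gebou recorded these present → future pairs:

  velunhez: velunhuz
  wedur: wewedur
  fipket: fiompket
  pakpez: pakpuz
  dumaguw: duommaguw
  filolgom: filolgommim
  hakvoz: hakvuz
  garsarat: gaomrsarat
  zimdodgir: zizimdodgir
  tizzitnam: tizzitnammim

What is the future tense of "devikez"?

"devikez" ends in -z. The stems ending in -z (hakvoz → hakvuz, velunhez → velunhuz, pakpez → pakpuz) change the last vowel to 'u'.
The other patterns: stems ending in -r repeat the first consonant+vowel as a prefix; stems ending in -m double the final consonant and add -im; stems ending in -t or -w insert -om- after the first vowel.
So devikez → devikuz.

devikuz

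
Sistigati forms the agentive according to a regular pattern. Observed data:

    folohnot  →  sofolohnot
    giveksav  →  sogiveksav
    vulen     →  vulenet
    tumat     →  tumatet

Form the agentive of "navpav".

navpavet

folohnot and tumat both end in -t yet inflect differently (sofolohnot, tumatet), so the final letter is not what conditions the rule; the number of vowels is.
"navpav" has 2 vowels. The stems with 2 vowels (vulen → vulenet, tumat → tumatet) add -et.
The other pattern: stems with 3 vowels add the prefix so-.
So navpav → navpavet.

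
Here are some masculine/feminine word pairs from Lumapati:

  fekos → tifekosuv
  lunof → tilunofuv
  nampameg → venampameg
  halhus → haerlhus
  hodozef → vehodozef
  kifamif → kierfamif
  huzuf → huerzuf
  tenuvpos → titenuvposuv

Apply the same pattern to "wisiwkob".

lunof and hodozef both end in -f yet inflect differently (tilunofuv, vehodozef), so the final letter is not what conditions the rule; the last vowel is.
"wisiwkob" has last vowel 'o'. The stems whose last vowel is 'o' (lunof → tilunofuv, tenuvpos → titenuvposuv, fekos → tifekosuv) add ti- … -uv around the stem.
So wisiwkob → tiwisiwkobuv.

tiwisiwkobuv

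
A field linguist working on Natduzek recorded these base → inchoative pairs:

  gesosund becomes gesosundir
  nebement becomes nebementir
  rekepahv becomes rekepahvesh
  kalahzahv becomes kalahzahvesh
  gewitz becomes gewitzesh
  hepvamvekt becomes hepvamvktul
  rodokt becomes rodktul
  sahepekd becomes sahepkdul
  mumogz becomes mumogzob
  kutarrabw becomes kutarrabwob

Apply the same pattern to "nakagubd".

nakagubdob

nebement and hepvamvekt both end in -t yet inflect differently (nebementir, hepvamvktul), so the final letter is not what conditions the rule; the second-to-last letter is.
"nakagubd" has second-to-last letter 'b'. The one such stem in the data (kutarrabw → kutarrabwob) adds -ob, so the same rule applies.
The other patterns: stems whose second-to-last letter is 'n' add -ir; stems whose second-to-last letter is 'h' or 't' add -esh; stems whose second-to-last letter is 'k' delete the last vowel and add -ul.
So nakagubd → nakagubdob.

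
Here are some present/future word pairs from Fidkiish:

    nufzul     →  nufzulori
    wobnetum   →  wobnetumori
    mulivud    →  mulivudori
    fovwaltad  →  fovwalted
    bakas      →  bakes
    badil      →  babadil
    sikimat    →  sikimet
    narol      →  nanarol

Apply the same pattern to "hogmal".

fovwaltad and mulivud both end in -d yet inflect differently (fovwalted, mulivudori), so the final letter is not what conditions the rule; the last vowel is.
"hogmal" has last vowel 'a'. The stems whose last vowel is 'a' (bakas → bakes, fovwaltad → fovwalted, sikimat → sikimet) change the last vowel to 'e'.
The other patterns: stems whose last vowel is 'u' add -ori; stems whose last vowel is 'i' or 'o' repeat the first consonant+vowel as a prefix.
So hogmal → hogmel.

hogmel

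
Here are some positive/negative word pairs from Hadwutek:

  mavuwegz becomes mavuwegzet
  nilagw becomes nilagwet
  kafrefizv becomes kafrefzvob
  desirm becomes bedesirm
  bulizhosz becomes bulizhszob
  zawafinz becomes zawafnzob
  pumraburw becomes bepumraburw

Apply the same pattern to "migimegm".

nilagw and pumraburw both end in -w yet inflect differently (nilagwet, bepumraburw), so the final letter is not what conditions the rule; the second-to-last letter is.
"migimegm" has second-to-last letter 'g'. The stems whose second-to-last letter is 'g' (mavuwegz → mavuwegzet, nilagw → nilagwet) add -et.
The other patterns: stems whose second-to-last letter is 'r' add the prefix be-; stems whose second-to-last letter is 'n', 's' or 'z' delete the last vowel and add -ob.
So migimegm → migimegmet.

migimegmet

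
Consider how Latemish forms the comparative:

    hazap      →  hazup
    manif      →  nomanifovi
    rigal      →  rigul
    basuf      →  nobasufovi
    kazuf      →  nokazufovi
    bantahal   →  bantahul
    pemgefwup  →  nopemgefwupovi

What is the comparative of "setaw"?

setuw

hazap and pemgefwup both end in -p yet inflect differently (hazup, nopemgefwupovi), so the final letter is not what conditions the rule; the last vowel is.
"setaw" has last vowel 'a'. The stems whose last vowel is 'a' (bantahal → bantahul, rigal → rigul, hazap → hazup) change the last vowel to 'u'.
So setaw → setuw.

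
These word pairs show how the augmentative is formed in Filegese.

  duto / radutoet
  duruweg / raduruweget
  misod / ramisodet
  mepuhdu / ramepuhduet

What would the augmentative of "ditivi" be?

raditiviet

Every pair shown (duto → radutoet, duruweg → raduruweget, misod → ramisodet, …) follows the same rule: add ra- … -et around the stem.
So ditivi → raditiviet.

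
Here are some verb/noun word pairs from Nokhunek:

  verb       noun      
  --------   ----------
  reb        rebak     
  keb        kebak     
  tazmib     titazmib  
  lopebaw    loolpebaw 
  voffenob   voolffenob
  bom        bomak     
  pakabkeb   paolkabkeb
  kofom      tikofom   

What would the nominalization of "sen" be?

senak

"sen" has 1 vowel. The stems with 1 vowel (reb → rebak, keb → kebak, bom → bomak) add -ak.
The other patterns: stems with 2 vowels add the prefix ti-; stems with 3 vowels insert -ol- after the first vowel.
So sen → senak.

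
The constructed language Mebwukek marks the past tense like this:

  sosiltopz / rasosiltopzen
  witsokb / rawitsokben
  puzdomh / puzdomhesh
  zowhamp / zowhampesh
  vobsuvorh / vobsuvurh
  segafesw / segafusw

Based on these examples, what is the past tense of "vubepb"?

puzdomh and vobsuvorh both end in -h yet inflect differently (puzdomhesh, vobsuvurh), so the final letter is not what conditions the rule; the second-to-last letter is.
"vubepb" has second-to-last letter 'p'. The one such stem in the data (sosiltopz → rasosiltopzen) adds ra- … -en around the stem, so the same rule applies.
The other patterns: stems whose second-to-last letter is 'm' add -esh; stems whose second-to-last letter is 'r' or 's' change the last vowel to 'u'.
So vubepb → ravubepben.

ravubepben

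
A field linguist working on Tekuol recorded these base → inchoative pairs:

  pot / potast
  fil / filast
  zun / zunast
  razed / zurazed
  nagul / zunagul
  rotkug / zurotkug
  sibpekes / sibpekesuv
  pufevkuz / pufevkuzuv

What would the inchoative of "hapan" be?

zuhapan

fil and nagul both end in -l yet inflect differently (filast, zunagul), so the final letter is not what conditions the rule; the number of vowels is.
"hapan" has 2 vowels. The stems with 2 vowels (razed → zurazed, nagul → zunagul, rotkug → zurotkug) add the prefix zu-.
The other patterns: stems with 1 vowel add -ast; stems with 3 vowels add -uv.
So hapan → zuhapan.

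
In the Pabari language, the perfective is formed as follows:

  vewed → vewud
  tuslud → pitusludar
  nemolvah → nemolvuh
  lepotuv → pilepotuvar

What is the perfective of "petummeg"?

tuslud and vewed both end in -d yet inflect differently (pitusludar, vewud), so the final letter is not what conditions the rule; the last vowel is.
"petummeg" has last vowel 'e'. The one such stem in the data (vewed → vewud) changes the last vowel to 'u' (as does nemolvah), so the same rule applies.
So petummeg → petummug.

petummug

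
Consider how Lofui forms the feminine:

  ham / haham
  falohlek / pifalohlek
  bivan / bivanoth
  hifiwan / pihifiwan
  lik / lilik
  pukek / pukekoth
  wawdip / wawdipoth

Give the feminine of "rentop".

rentopoth

lik and pukek both end in -k yet inflect differently (lilik, pukekoth), so the final letter is not what conditions the rule; the number of vowels is.
"rentop" has 2 vowels. The stems with 2 vowels (pukek → pukekoth, wawdip → wawdipoth, bivan → bivanoth) add -oth.
The other patterns: stems with 1 vowel repeat the first consonant+vowel as a prefix; stems with 3 vowels add the prefix pi-.
So rentop → rentopoth.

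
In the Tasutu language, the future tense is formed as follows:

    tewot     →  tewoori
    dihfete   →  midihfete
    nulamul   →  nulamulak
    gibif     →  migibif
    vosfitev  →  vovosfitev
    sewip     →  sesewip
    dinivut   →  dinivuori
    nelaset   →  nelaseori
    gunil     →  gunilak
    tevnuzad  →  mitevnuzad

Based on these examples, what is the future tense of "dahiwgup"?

vosfitev and nelaset both have last vowel 'e' yet inflect differently (vovosfitev, nelaseori), so the last vowel is not what conditions the rule; the final letter is.
"dahiwgup" ends in -p. The one such stem in the data (sewip → sesewip) repeats the first consonant+vowel as a prefix (as does vosfitev), so the same rule applies.
So dahiwgup → dadahiwgup.

dadahiwgup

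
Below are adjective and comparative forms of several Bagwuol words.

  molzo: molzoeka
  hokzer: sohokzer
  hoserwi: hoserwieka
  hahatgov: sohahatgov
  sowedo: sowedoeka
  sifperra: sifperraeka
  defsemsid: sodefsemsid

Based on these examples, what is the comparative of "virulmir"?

hahatgov and sowedo both have last vowel 'o' yet inflect differently (sohahatgov, sowedoeka), so the last vowel is not what conditions the rule; whether the stem ends in a vowel or a consonant is.
"virulmir" ends in a consonant. The stems ending in a consonant (hokzer → sohokzer, defsemsid → sodefsemsid, hahatgov → sohahatgov) add the prefix so-.
The other pattern: stems ending in a vowel add -eka.
So virulmir → sovirulmir.

sovirulmir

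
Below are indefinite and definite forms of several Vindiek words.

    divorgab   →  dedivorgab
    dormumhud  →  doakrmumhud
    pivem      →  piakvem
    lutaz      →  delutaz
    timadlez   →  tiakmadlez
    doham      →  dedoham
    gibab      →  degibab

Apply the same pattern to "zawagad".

lutaz and timadlez both end in -z yet inflect differently (delutaz, tiakmadlez), so the final letter is not what conditions the rule; the last vowel is.
"zawagad" has last vowel 'a'. The stems whose last vowel is 'a' (divorgab → dedivorgab, lutaz → delutaz, gibab → degibab) add the prefix de-.
The other pattern: stems whose last vowel is 'e' or 'u' insert -ak- after the first vowel.
So zawagad → dezawagad.

dezawagad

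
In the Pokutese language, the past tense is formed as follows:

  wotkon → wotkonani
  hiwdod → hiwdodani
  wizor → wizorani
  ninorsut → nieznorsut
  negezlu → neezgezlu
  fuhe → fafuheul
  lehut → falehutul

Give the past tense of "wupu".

wupuani

ninorsut and lehut both end in -t yet inflect differently (nieznorsut, falehutul), so the final letter is not what conditions the rule; the first letter is.
"wupu" begins with w-. The stems beginning with w- (wotkon → wotkonani, wizor → wizorani) add -ani.
So wupu → wupuani.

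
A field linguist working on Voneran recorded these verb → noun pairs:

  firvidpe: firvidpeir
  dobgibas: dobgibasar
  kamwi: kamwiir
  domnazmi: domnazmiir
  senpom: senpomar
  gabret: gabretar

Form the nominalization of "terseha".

firvidpe and gabret both have last vowel 'e' yet inflect differently (firvidpeir, gabretar), so the last vowel is not what conditions the rule; whether the stem ends in a vowel or a consonant is.
"terseha" ends in a vowel. The stems ending in a vowel (domnazmi → domnazmiir, firvidpe → firvidpeir, kamwi → kamwiir) add -ir.
So terseha → tersehair.

tersehair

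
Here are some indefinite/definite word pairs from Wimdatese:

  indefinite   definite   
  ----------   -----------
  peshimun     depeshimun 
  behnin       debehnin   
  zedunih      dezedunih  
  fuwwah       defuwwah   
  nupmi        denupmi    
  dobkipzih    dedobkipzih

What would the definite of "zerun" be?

dezerun

Every pair shown (peshimun → depeshimun, behnin → debehnin, zedunih → dezedunih, …) follows the same rule: add the prefix de-.
So zerun → dezerun.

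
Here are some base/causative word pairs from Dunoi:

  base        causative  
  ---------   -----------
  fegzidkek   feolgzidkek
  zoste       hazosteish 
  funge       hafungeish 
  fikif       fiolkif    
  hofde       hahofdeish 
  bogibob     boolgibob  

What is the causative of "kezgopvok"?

funge and fegzidkek both have last vowel 'e' yet inflect differently (hafungeish, feolgzidkek), so the last vowel is not what conditions the rule; whether the stem ends in a vowel or a consonant is.
"kezgopvok" ends in a consonant. The stems ending in a consonant (bogibob → boolgibob, fegzidkek → feolgzidkek, fikif → fiolkif) insert -ol- after the first vowel.
So kezgopvok → keolzgopvok.

keolzgopvok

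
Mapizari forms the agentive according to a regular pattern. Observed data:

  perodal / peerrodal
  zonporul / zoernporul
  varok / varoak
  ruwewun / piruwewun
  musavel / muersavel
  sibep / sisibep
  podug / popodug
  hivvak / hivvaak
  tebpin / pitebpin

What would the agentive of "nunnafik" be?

podug and ruwewun both have last vowel 'u' yet inflect differently (popodug, piruwewun), so the last vowel is not what conditions the rule; the final letter is.
"nunnafik" ends in -k. The stems ending in -k (varok → varoak, hivvak → hivvaak) drop the final letter and add -ak.
So nunnafik → nunnafiak.

nunnafiak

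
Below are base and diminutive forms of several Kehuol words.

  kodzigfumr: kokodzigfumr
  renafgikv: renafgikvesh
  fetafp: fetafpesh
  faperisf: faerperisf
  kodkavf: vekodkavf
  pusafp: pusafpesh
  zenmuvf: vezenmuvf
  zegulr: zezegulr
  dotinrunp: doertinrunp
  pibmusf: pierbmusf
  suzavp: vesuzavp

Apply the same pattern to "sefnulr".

sesefnulr

"sefnulr" has second-to-last letter 'l'. The one such stem in the data (zegulr → zezegulr) repeats the first consonant+vowel as a prefix (as does kodzigfumr), so the same rule applies.
The other patterns: stems whose second-to-last letter is 'f' or 'k' add -esh; stems whose second-to-last letter is 'v' add the prefix ve-; stems whose second-to-last letter is 'n' or 's' insert -er- after the first vowel.
So sefnulr → sesefnulr.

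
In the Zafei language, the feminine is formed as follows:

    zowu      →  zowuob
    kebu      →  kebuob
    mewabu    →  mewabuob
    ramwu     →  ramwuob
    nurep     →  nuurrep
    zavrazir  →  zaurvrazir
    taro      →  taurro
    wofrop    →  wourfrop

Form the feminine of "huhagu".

huhaguob

zowu and zavrazir both begin with z- yet inflect differently (zowuob, zaurvrazir), so the first letter is not what conditions the rule; the final letter is.
"huhagu" ends in -u. The stems ending in -u (zowu → zowuob, kebu → kebuob, mewabu → mewabuob) add -ob.
The other pattern: stems ending in -o, -p or -r insert -ur- after the first vowel.
So huhagu → huhaguob.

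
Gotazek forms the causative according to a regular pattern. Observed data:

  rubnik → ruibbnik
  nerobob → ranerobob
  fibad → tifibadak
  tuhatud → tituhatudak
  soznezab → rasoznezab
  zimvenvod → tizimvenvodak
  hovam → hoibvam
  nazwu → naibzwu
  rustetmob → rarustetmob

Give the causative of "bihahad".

tibihahadak

"bihahad" ends in -d. The stems ending in -d (zimvenvod → tizimvenvodak, fibad → tifibadak, tuhatud → tituhatudak) add ti- … -ak around the stem.
The other patterns: stems ending in -b add the prefix ra-; stems ending in -k, -m or -u insert -ib- after the first vowel.
So bihahad → tibihahadak.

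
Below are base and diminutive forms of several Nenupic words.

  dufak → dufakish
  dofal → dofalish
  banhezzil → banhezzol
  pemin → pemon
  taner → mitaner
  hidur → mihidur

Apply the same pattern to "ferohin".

ferohon

dofal and banhezzil both end in -l yet inflect differently (dofalish, banhezzol), so the final letter is not what conditions the rule; the last vowel is.
"ferohin" has last vowel 'i'. The stems whose last vowel is 'i' (banhezzil → banhezzol, pemin → pemon) change the last vowel to 'o'.
The other patterns: stems whose last vowel is 'a' add -ish; stems whose last vowel is 'e' or 'u' add the prefix mi-.
So ferohin → ferohon.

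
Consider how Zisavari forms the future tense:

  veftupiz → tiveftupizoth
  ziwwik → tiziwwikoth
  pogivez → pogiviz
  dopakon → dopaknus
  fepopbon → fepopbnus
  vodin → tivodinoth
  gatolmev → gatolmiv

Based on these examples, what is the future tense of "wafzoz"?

vodin and fepopbon both end in -n yet inflect differently (tivodinoth, fepopbnus), so the final letter is not what conditions the rule; the last vowel is.
"wafzoz" has last vowel 'o'. The stems whose last vowel is 'o' (fepopbon → fepopbnus, dopakon → dopaknus) delete the last vowel and add -us.
So wafzoz → wafzzus.

wafzzus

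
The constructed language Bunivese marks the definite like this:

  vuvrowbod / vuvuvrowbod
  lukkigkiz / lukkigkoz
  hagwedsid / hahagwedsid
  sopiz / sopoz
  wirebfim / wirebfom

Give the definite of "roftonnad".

roroftonnad

"roftonnad" ends in -d. The stems ending in -d (hagwedsid → hahagwedsid, vuvrowbod → vuvuvrowbod) repeat the first consonant+vowel as a prefix.
The other pattern: stems ending in -m or -z change the last vowel to 'o'.
So roftonnad → roroftonnad.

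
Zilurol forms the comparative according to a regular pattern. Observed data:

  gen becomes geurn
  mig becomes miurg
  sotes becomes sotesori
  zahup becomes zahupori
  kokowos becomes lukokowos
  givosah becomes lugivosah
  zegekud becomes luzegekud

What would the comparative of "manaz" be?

manazori

sotes and kokowos both end in -s yet inflect differently (sotesori, lukokowos), so the final letter is not what conditions the rule; the number of vowels is.
"manaz" has 2 vowels. The stems with 2 vowels (sotes → sotesori, zahup → zahupori) add -ori.
The other patterns: stems with 1 vowel insert -ur- after the first vowel; stems with 3 vowels add the prefix lu-.
So manaz → manazori.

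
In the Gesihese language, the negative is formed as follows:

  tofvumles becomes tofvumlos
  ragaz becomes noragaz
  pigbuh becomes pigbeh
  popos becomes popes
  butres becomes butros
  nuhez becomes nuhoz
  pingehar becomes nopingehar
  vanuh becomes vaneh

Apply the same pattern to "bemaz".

"bemaz" has last vowel 'a'. The stems whose last vowel is 'a' (ragaz → noragaz, pingehar → nopingehar) add the prefix no-.
The other patterns: stems whose last vowel is 'o' or 'u' change the last vowel to 'e'; stems whose last vowel is 'e' change the last vowel to 'o'.
So bemaz → nobemaz.

nobemaz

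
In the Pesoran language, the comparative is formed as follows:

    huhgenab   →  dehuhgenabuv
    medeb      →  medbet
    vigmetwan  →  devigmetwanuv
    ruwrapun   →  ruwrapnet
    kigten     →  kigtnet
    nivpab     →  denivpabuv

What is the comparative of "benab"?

debenabuv

huhgenab and medeb both end in -b yet inflect differently (dehuhgenabuv, medbet), so the final letter is not what conditions the rule; the last vowel is.
"benab" has last vowel 'a'. The stems whose last vowel is 'a' (huhgenab → dehuhgenabuv, nivpab → denivpabuv, vigmetwan → devigmetwanuv) add de- … -uv around the stem.
The other pattern: stems whose last vowel is 'e' or 'u' delete the last vowel and add -et.
So benab → debenabuv.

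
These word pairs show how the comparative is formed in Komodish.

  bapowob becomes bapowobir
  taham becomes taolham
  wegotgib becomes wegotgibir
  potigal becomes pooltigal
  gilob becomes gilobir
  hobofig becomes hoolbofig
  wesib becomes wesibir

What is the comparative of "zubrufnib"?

zubrufnibir

wegotgib and hobofig both have last vowel 'i' yet inflect differently (wegotgibir, hoolbofig), so the last vowel is not what conditions the rule; the final letter is.
"zubrufnib" ends in -b. The stems ending in -b (bapowob → bapowobir, gilob → gilobir, wegotgib → wegotgibir) add -ir.
The other pattern: stems ending in -g, -l or -m insert -ol- after the first vowel.
So zubrufnib → zubrufnibir.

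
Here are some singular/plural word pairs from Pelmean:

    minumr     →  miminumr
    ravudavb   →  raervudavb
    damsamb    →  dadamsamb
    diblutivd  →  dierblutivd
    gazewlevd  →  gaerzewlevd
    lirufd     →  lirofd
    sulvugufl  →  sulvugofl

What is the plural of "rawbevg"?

ravudavb and damsamb both end in -b yet inflect differently (raervudavb, dadamsamb), so the final letter is not what conditions the rule; the second-to-last letter is.
"rawbevg" has second-to-last letter 'v'. The stems whose second-to-last letter is 'v' (diblutivd → dierblutivd, gazewlevd → gaerzewlevd, ravudavb → raervudavb) insert -er- after the first vowel.
So rawbevg → raerwbevg.

raerwbevg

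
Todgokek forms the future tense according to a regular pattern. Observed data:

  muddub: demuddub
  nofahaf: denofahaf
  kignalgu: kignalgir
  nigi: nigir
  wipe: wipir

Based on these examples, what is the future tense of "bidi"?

"bidi" ends in a vowel. The stems ending in a vowel (kignalgu → kignalgir, nigi → nigir, wipe → wipir) drop the final letter and add -ir.
So bidi → bidir.

bidir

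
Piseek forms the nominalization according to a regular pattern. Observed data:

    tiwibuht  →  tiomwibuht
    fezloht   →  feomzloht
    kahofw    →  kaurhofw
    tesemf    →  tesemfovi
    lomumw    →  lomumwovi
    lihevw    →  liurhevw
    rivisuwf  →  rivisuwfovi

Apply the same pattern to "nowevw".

lihevw and lomumw both end in -w yet inflect differently (liurhevw, lomumwovi), so the final letter is not what conditions the rule; the second-to-last letter is.
"nowevw" has second-to-last letter 'v'. The one such stem in the data (lihevw → liurhevw) inserts -ur- after the first vowel (as does kahofw), so the same rule applies.
So nowevw → nourwevw.

nourwevw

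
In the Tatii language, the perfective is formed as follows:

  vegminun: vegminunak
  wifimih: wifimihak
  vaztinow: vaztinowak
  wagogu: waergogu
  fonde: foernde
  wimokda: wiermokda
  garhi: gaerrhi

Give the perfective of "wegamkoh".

wegamkohak

vegminun and wagogu both have last vowel 'u' yet inflect differently (vegminunak, waergogu), so the last vowel is not what conditions the rule; whether the stem ends in a vowel or a consonant is.
"wegamkoh" ends in a consonant. The stems ending in a consonant (vegminun → vegminunak, wifimih → wifimihak, vaztinow → vaztinowak) add -ak.
The other pattern: stems ending in a vowel insert -er- after the first vowel.
So wegamkoh → wegamkohak.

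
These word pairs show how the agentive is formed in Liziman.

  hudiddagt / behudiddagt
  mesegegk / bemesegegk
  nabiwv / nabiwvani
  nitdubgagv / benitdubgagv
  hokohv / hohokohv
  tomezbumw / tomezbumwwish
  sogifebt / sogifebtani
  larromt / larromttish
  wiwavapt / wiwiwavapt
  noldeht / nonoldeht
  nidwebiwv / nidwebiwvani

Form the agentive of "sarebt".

sarebtani

larromt and sogifebt both end in -t yet inflect differently (larromttish, sogifebtani), so the final letter is not what conditions the rule; the second-to-last letter is.
"sarebt" has second-to-last letter 'b'. The one such stem in the data (sogifebt → sogifebtani) adds -ani, so the same rule applies.
The other patterns: stems whose second-to-last letter is 'm' double the final consonant and add -ish; stems whose second-to-last letter is 'g' add the prefix be-; stems whose second-to-last letter is 'h' or 'p' repeat the first consonant+vowel as a prefix.
So sarebt → sarebtani.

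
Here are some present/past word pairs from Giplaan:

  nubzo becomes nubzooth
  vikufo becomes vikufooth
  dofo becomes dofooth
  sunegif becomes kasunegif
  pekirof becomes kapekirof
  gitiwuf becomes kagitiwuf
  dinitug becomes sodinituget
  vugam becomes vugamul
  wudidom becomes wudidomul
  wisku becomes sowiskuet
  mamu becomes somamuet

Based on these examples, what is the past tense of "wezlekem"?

wudidom and dofo both have last vowel 'o' yet inflect differently (wudidomul, dofooth), so the last vowel is not what conditions the rule; the final letter is.
"wezlekem" ends in -m. The stems ending in -m (vugam → vugamul, wudidom → wudidomul) add -ul.
The other patterns: stems ending in -o add -oth; stems ending in -f add the prefix ka-; stems ending in -g or -u add so- … -et around the stem.
So wezlekem → wezlekemul.

wezlekemul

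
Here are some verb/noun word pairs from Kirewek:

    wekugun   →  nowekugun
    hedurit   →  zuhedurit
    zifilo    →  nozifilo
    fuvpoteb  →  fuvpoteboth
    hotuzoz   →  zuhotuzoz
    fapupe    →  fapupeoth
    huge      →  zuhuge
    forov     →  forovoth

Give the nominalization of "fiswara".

fiswaraoth

fapupe and huge both end in -e yet inflect differently (fapupeoth, zuhuge), so the final letter is not what conditions the rule; the first letter is.
"fiswara" begins with f-. The stems beginning with f- (fuvpoteb → fuvpoteboth, forov → forovoth, fapupe → fapupeoth) add -oth.
So fiswara → fiswaraoth.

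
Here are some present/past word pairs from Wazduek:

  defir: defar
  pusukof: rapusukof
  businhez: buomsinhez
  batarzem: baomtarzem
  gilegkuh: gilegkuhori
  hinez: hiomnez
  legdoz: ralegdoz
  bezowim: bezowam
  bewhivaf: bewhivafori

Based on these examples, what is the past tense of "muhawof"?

pusukof and bewhivaf both end in -f yet inflect differently (rapusukof, bewhivafori), so the final letter is not what conditions the rule; the last vowel is.
"muhawof" has last vowel 'o'. The stems whose last vowel is 'o' (pusukof → rapusukof, legdoz → ralegdoz) add the prefix ra-.
So muhawof → ramuhawof.

ramuhawof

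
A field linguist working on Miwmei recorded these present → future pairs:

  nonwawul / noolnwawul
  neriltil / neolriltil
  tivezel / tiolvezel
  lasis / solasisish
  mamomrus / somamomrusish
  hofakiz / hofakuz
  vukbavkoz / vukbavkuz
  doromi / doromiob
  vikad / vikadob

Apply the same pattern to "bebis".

sobebisish

neriltil and lasis both have last vowel 'i' yet inflect differently (neolriltil, solasisish), so the last vowel is not what conditions the rule; the final letter is.
"bebis" ends in -s. The stems ending in -s (lasis → solasisish, mamomrus → somamomrusish) add so- … -ish around the stem.
So bebis → sobebisish.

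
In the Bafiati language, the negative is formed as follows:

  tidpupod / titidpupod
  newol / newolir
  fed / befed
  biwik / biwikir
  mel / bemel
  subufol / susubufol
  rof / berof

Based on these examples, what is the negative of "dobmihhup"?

"dobmihhup" has 3 vowels. The stems with 3 vowels (tidpupod → titidpupod, subufol → susubufol) repeat the first consonant+vowel as a prefix.
So dobmihhup → dodobmihhup.

dodobmihhup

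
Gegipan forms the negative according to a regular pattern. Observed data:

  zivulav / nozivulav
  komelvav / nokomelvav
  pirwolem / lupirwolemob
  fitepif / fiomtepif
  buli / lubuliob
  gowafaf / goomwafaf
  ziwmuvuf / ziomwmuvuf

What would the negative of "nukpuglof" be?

komelvav and gowafaf both have last vowel 'a' yet inflect differently (nokomelvav, goomwafaf), so the last vowel is not what conditions the rule; the final letter is.
"nukpuglof" ends in -f. The stems ending in -f (gowafaf → goomwafaf, fitepif → fiomtepif, ziwmuvuf → ziomwmuvuf) insert -om- after the first vowel.
So nukpuglof → nuomkpuglof.

nuomkpuglof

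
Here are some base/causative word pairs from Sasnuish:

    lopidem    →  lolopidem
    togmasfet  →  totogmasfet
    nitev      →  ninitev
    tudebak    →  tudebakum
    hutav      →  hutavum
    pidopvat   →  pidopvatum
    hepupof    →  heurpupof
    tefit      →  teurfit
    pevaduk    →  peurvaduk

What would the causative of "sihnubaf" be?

nitev and hutav both end in -v yet inflect differently (ninitev, hutavum), so the final letter is not what conditions the rule; the last vowel is.
"sihnubaf" has last vowel 'a'. The stems whose last vowel is 'a' (tudebak → tudebakum, hutav → hutavum, pidopvat → pidopvatum) add -um.
The other patterns: stems whose last vowel is 'e' repeat the first consonant+vowel as a prefix; stems whose last vowel is 'i', 'o' or 'u' insert -ur- after the first vowel.
So sihnubaf → sihnubafum.

sihnubafum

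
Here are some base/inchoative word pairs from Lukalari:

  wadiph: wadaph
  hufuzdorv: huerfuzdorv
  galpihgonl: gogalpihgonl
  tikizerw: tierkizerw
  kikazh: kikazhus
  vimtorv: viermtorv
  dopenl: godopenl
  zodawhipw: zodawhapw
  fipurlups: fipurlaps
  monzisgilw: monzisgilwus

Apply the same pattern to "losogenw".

golosogenw

"losogenw" has second-to-last letter 'n'. The stems whose second-to-last letter is 'n' (galpihgonl → gogalpihgonl, dopenl → godopenl) add the prefix go-.
So losogenw → golosogenw.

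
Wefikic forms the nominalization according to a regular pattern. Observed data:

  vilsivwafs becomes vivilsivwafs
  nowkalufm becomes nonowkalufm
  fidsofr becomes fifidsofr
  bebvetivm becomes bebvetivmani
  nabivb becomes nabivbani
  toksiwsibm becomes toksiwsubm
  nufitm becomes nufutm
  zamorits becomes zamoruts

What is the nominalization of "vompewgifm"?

vovompewgifm

nowkalufm and bebvetivm both end in -m yet inflect differently (nonowkalufm, bebvetivmani), so the final letter is not what conditions the rule; the second-to-last letter is.
"vompewgifm" has second-to-last letter 'f'. The stems whose second-to-last letter is 'f' (vilsivwafs → vivilsivwafs, nowkalufm → nonowkalufm, fidsofr → fifidsofr) repeat the first consonant+vowel as a prefix.
The other patterns: stems whose second-to-last letter is 'v' add -ani; stems whose second-to-last letter is 'b' or 't' change the last vowel to 'u'.
So vompewgifm → vovompewgifm.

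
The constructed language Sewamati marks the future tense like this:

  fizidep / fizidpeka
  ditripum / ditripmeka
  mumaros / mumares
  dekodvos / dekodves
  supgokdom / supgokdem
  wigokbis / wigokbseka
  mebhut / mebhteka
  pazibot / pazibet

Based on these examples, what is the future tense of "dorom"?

mumaros and wigokbis both end in -s yet inflect differently (mumares, wigokbseka), so the final letter is not what conditions the rule; the last vowel is.
"dorom" has last vowel 'o'. The stems whose last vowel is 'o' (mumaros → mumares, supgokdom → supgokdem, dekodvos → dekodves) change the last vowel to 'e'.
So dorom → dorem.

dorem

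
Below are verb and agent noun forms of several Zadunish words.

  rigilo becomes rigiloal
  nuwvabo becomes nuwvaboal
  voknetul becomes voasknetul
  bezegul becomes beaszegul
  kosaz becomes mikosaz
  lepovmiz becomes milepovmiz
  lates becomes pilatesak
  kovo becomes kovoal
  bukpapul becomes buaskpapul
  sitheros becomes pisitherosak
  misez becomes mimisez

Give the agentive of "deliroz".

mideliroz

"deliroz" ends in -z. The stems ending in -z (misez → mimisez, kosaz → mikosaz, lepovmiz → milepovmiz) add the prefix mi-.
So deliroz → mideliroz.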